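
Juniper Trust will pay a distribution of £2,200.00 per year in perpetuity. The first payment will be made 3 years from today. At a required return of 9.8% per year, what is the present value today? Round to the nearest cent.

£18620.53

Value at end of year 2: C / r = £2,200.00 / 0.098 = £22,448.9796
Discount to today: PV = £22,448.9796 / (1 + 0.098)^2 = £22,448.9796 / 1.205604 = £18,620.53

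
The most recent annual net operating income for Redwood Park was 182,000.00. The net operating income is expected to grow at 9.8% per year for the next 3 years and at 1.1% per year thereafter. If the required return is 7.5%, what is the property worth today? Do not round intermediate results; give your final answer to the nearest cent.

3633243.28

D_1 = 199836.00000
D_2 = 219419.92800
D_3 = 240923.08094
Terminal value at year 3: TV = D_3×(1+g_2)/(r−g_2) = 243573.23483/0.064 = 3805831.79429
P_0 = D_1/(1+r)^1 + D_2/(1+r)^2 + D_3/(1+r)^3 + TV/(1+r)^3
    = 185893.95349 + 189871.21947 + 193933.58044 + 3063544.52859 = 3633243.28199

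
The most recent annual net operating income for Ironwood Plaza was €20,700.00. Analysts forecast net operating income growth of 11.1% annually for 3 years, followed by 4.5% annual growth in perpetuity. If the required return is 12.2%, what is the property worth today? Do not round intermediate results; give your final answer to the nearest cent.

D_1 = 22997.70000
D_2 = 25550.44470
D_3 = 28386.54406
Terminal value at year 3: TV = D_3×(1+g_2)/(r−g_2) = 29663.93854/0.077 = 385245.95512
P_0 = D_1/(1+r)^1 + D_2/(1+r)^2 + D_3/(1+r)^3 + TV/(1+r)^3
    = 20497.05882 + 20296.10727 + 20097.12582 + 272746.70759 = 333636.99951

€333637.00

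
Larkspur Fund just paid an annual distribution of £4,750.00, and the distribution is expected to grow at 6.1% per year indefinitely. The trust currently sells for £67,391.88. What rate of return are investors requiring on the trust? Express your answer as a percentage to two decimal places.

D₁ = £4,750.00 × 1.061 = £5,039.7500
P = D₁/(r − g) ⇒ r = D₁/P + g = £5,039.7500/£67,391.88 + 0.061 = 0.074783 + 0.061 = 0.135783

13.58%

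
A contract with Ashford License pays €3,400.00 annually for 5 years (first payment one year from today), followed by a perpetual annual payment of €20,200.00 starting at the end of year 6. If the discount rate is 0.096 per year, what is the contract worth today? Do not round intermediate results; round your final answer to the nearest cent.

PV of 5-year annuity: €3,400.00 × [1 − (1+0.096)^−5] / 0.096 = 13021.46832
Perpetuity value at year 5: €20,200.00 / 0.096 = 210416.66667
PV of perpetuity: 210416.66667 / (1+0.096)^5 = 133053.82549
Total PV = 13021.46832 + 133053.82549 = 146075.29381

€146075.29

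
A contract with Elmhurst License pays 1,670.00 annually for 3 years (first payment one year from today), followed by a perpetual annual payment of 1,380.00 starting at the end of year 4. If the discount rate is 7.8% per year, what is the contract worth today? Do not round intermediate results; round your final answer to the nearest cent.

PV of 3-year annuity: 1,670.00 × [1 − (1+0.078)^−3] / 0.078 = 4319.33072
Perpetuity value at year 3: 1,380.00 / 0.078 = 17692.30769
PV of perpetuity: 17692.30769 / (1+0.078)^3 = 14123.04039
Total PV = 4319.33072 + 14123.04039 = 18442.37111

18442.37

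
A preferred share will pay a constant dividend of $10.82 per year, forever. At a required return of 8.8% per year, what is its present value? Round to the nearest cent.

$122.95

Level perpetuity: PV = C / r = $10.82 / 0.088 = $122.95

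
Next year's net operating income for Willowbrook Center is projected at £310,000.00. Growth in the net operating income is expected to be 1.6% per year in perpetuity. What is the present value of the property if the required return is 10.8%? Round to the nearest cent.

Growing perpetuity: P = D₁ / (r − g) = £310,000.0000 / (0.108 − 0.016) = £3,369,565.22

£3369565.22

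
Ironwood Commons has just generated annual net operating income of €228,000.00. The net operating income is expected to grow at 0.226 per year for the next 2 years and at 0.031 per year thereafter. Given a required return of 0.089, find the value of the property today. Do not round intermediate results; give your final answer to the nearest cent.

€5682434.88

D_1 = 279528.00000
D_2 = 342701.32800
Terminal value at year 2: TV = D_2×(1+g_2)/(r−g_2) = 353325.06917/0.058 = 6091811.53738
P_0 = D_1/(1+r)^1 + D_2/(1+r)^2 + TV/(1+r)^2
    = 256683.19559 + 288974.83728 + 5136776.84886 = 5682434.88173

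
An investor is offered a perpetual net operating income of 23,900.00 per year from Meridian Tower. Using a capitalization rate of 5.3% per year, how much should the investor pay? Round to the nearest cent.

450943.40

Level perpetuity: PV = C / r = 23,900.00 / 0.053 = 450,943.40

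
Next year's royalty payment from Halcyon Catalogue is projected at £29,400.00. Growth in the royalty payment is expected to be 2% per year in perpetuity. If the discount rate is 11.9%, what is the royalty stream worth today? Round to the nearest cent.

Growing perpetuity: P = D₁ / (r − g) = £29,400.0000 / (0.119 − 0.02) = £296,969.70

£296969.70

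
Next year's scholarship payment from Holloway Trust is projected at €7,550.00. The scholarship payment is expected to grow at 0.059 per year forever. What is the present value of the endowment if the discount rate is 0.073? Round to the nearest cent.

€539285.71

Growing perpetuity: P = D₁ / (r − g) = €7,550.0000 / (0.073 − 0.059) = €539,285.71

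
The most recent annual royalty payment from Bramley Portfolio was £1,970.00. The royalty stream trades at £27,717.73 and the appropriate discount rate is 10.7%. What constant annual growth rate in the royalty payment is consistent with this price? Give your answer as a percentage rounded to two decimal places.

P = D₀(1+g)/(r−g) ⇒ P(r−g) = D₀(1+g) ⇒ g(P+D₀) = P·r − D₀
g = (P·r − D₀)/(P + D₀) = (£27,717.73×0.107 − £1,970.00) / (£27,717.73 + £1,970.00) = 0.033542

3.35%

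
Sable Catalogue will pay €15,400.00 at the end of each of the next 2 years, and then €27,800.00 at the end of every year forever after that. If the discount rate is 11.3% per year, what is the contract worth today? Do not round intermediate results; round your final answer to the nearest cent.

€224866.70

PV of 2-year annuity: €15,400.00 × [1 − (1+0.113)^−2] / 0.113 = 26268.17429
Perpetuity value at year 2: €27,800.00 / 0.113 = 246017.69912
PV of perpetuity: 246017.69912 / (1+0.113)^2 = 198598.52734
Total PV = 26268.17429 + 198598.52734 = 224866.70163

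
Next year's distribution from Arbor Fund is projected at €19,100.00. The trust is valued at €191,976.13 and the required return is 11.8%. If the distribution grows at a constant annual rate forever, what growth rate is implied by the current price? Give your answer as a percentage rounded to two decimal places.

1.85%

P = D₁/(r−g) ⇒ g = r − D₁/P = 0.118 − €19,100.00/€191,976.13 = 0.018508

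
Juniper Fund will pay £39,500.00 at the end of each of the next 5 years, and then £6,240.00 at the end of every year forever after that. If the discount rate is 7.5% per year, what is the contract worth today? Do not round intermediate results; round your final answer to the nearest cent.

PV of 5-year annuity: £39,500.00 × [1 − (1+0.075)^−5] / 0.075 = 159812.45363
Perpetuity value at year 5: £6,240.00 / 0.075 = 83200.00000
PV of perpetuity: 83200.00000 / (1+0.075)^5 = 57953.67821
Total PV = 159812.45363 + 57953.67821 = 217766.13184

£217766.13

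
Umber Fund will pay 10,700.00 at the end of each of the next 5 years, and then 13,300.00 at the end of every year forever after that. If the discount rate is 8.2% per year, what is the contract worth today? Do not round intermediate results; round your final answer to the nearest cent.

PV of 5-year annuity: 10,700.00 × [1 − (1+0.082)^−5] / 0.082 = 42497.74334
Perpetuity value at year 5: 13,300.00 / 0.082 = 162195.12195
PV of perpetuity: 162195.12195 / (1+0.082)^5 = 109370.82416
Total PV = 42497.74334 + 109370.82416 = 151868.56750

151868.57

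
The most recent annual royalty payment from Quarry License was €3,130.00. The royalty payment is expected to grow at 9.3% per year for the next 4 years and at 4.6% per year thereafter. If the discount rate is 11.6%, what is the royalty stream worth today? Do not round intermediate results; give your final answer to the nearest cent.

€54921.11

D_1 = 3421.09000
D_2 = 3739.25137
D_3 = 4087.00175
D_4 = 4467.09291
Terminal value at year 4: TV = D_4×(1+g_2)/(r−g_2) = 4672.57918/0.07 = 66751.13120
P_0 = D_1/(1+r)^1 + D_2/(1+r)^2 + D_3/(1+r)^3 + D_4/(1+r)^4 + TV/(1+r)^4
    = 3065.49283 + 3002.31511 + 2940.43944 + 2879.83899 + 43033.02259 = 54921.10896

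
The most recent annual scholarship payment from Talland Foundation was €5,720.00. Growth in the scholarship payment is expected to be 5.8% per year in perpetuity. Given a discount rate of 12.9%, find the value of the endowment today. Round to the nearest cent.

€85236.06

D₁ = D₀ × (1 + g) = €5,720.00 × 1.058 = €6,051.7600
Growing perpetuity: P = D₁ / (r − g) = €6,051.7600 / (0.129 − 0.058) = €85,236.06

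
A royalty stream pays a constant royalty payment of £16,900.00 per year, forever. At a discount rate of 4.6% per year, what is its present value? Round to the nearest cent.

Level perpetuity: PV = C / r = £16,900.00 / 0.046 = £367,391.30

£367391.30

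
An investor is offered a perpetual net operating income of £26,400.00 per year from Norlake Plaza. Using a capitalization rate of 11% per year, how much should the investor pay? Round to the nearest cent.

Level perpetuity: PV = C / r = £26,400.00 / 0.11 = £240,000.00

£240000.00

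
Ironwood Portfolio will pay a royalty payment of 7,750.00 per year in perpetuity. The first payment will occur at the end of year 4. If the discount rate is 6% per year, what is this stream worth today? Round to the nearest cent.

108450.82

Value at end of year 3: C / r = 7,750.00 / 0.06 = 129,166.6667
Discount to today: PV = 129,166.6667 / (1 + 0.06)^3 = 129,166.6667 / 1.191016 = 108,450.82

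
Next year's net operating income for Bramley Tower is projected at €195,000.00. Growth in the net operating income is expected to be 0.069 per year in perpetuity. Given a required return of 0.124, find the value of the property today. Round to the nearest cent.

€3545454.55

Growing perpetuity: P = D₁ / (r − g) = €195,000.0000 / (0.124 − 0.069) = €3,545,454.55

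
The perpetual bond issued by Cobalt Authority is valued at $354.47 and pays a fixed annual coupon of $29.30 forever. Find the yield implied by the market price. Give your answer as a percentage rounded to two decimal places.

8.27%

P = C/r ⇒ r = C/P = $29.30/$354.47 = 0.082659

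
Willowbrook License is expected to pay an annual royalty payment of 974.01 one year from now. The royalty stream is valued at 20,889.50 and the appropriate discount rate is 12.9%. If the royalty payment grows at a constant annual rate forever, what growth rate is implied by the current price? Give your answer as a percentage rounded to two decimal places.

8.24%

P = D₁/(r−g) ⇒ g = r − D₁/P = 0.129 − 974.01/20,889.50 = 0.082373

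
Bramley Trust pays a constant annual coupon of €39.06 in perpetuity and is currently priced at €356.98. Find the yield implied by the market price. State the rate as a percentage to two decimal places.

P = C/r ⇒ r = C/P = €39.06/€356.98 = 0.109418

10.94%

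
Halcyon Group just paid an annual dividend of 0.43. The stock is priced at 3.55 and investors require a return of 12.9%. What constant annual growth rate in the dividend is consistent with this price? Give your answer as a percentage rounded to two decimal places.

0.70%

P = D₀(1+g)/(r−g) ⇒ P(r−g) = D₀(1+g) ⇒ g(P+D₀) = P·r − D₀
g = (P·r − D₀)/(P + D₀) = (3.55×0.129 − 0.43) / (3.55 + 0.43) = 0.007023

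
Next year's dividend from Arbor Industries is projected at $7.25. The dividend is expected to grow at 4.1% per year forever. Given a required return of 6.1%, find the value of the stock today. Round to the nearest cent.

$362.50

Growing perpetuity: P = D₁ / (r − g) = $7.2500 / (0.061 − 0.041) = $362.50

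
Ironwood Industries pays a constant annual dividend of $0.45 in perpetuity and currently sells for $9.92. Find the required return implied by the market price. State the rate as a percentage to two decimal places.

4.54%

P = C/r ⇒ r = C/P = $0.45/$9.92 = 0.045363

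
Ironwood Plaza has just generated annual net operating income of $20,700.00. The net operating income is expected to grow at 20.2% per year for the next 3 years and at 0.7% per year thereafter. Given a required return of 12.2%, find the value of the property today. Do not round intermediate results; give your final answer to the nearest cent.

D_1 = 24881.40000
D_2 = 29907.44280
D_3 = 35948.74625
Terminal value at year 3: TV = D_3×(1+g_2)/(r−g_2) = 36200.38747/0.115 = 314785.97799
P_0 = D_1/(1+r)^1 + D_2/(1+r)^2 + D_3/(1+r)^3 + TV/(1+r)^3
    = 22175.93583 + 23757.10772 + 25451.01915 + 222862.40245 = 294246.46515

$294246.47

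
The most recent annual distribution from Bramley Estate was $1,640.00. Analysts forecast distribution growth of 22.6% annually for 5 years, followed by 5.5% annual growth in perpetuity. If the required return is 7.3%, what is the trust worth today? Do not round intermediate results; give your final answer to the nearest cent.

D_1 = 2010.64000
D_2 = 2465.04464
D_3 = 3022.14473
D_4 = 3705.14944
D_5 = 4542.51321
Terminal value at year 5: TV = D_5×(1+g_2)/(r−g_2) = 4792.35144/0.018 = 266241.74648
P_0 = D_1/(1+r)^1 + D_2/(1+r)^2 + D_3/(1+r)^3 + D_4/(1+r)^4 + D_5/(1+r)^5 + TV/(1+r)^5
    = 1873.84902 + 2141.04278 + 2446.33592 + 2795.16108 + 3193.72552 + 187187.80153 = 199637.91586

$199637.92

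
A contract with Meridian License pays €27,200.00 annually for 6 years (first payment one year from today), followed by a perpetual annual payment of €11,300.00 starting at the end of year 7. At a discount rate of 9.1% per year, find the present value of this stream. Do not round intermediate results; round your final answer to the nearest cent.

€195289.77

PV of 6-year annuity: €27,200.00 × [1 − (1+0.091)^−6] / 0.091 = 121654.05199
Perpetuity value at year 6: €11,300.00 / 0.091 = 124175.82418
PV of perpetuity: 124175.82418 / (1+0.091)^6 = 73635.72169
Total PV = 121654.05199 + 73635.72169 = 195289.77369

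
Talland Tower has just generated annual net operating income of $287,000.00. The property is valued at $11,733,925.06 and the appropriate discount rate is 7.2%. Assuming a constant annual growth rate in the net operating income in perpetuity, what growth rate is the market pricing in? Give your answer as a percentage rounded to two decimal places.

P = D₀(1+g)/(r−g) ⇒ P(r−g) = D₀(1+g) ⇒ g(P+D₀) = P·r − D₀
g = (P·r − D₀)/(P + D₀) = ($11,733,925.06×0.072 − $287,000.00) / ($11,733,925.06 + $287,000.00) = 0.046406

4.64%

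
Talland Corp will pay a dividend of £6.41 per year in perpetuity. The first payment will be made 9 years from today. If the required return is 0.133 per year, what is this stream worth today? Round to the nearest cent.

£17.75

Value at end of year 8: C / r = £6.41 / 0.133 = £48.1955
Discount to today: PV = £48.1955 / (1 + 0.133)^8 = £48.1955 / 2.715434 = £17.75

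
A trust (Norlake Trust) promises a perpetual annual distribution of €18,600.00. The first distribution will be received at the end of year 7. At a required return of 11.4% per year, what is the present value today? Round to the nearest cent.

€85368.36

Value at end of year 6: C / r = €18,600.00 / 0.114 = €163,157.8947
Discount to today: PV = €163,157.8947 / (1 + 0.114)^6 = €163,157.8947 / 1.911222 = €85,368.36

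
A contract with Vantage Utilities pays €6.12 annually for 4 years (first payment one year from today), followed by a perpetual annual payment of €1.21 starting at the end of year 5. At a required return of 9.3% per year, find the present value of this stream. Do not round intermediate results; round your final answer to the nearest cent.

€28.81

PV of 4-year annuity: €6.12 × [1 − (1+0.093)^−4] / 0.093 = 19.69723
Perpetuity value at year 4: €1.21 / 0.093 = 13.01075
PV of perpetuity: 13.01075 / (1+0.093)^4 = 9.11637
Total PV = 19.69723 + 9.11637 = 28.81359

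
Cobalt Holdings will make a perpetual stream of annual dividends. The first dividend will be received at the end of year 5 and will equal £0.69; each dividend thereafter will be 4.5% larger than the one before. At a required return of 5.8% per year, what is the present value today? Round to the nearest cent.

£42.36

Value at end of year 4: C₁ / (r − g) = £0.69 / (0.058 − 0.045) = £53.0769
Discount to today: PV = £53.0769 / (1 + 0.058)^4 = £53.0769 / 1.252976 = £42.36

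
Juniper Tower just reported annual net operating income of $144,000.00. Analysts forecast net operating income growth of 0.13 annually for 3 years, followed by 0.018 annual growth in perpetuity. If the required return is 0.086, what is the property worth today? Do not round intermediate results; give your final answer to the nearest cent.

$2896511.53

D_1 = 162720.00000
D_2 = 183873.60000
D_3 = 207777.16800
Terminal value at year 3: TV = D_3×(1+g_2)/(r−g_2) = 211517.15702/0.068 = 3110546.42682
P_0 = D_1/(1+r)^1 + D_2/(1+r)^2 + D_3/(1+r)^3 + TV/(1+r)^3
    = 149834.25414 + 155904.88691 + 162221.47533 + 2428550.91006 = 2896511.52644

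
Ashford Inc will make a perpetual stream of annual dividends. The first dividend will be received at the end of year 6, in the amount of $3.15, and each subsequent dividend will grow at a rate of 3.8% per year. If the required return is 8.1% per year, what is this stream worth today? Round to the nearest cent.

$49.63

Value at end of year 5: C₁ / (r − g) = $3.15 / (0.081 − 0.038) = $73.2558
Discount to today: PV = $73.2558 / (1 + 0.081)^5 = $73.2558 / 1.476143 = $49.63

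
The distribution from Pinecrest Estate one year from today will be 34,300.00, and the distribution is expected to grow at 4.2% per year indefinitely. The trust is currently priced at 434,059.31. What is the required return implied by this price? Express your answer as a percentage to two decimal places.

12.10%

P = D₁/(r − g) ⇒ r = D₁/P + g = 34,300.0000/434,059.31 + 0.042 = 0.079021 + 0.042 = 0.121021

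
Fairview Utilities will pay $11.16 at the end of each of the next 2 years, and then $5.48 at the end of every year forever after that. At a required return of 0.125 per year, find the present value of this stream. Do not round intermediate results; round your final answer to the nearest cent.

PV of 2-year annuity: $11.16 × [1 − (1+0.125)^−2] / 0.125 = 18.73778
Perpetuity value at year 2: $5.48 / 0.125 = 43.84000
PV of perpetuity: 43.84000 / (1+0.125)^2 = 34.63901
Total PV = 18.73778 + 34.63901 = 53.37679

$53.38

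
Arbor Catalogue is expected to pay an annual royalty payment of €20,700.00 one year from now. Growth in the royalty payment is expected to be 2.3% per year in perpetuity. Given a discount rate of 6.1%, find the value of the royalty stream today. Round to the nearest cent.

Growing perpetuity: P = D₁ / (r − g) = €20,700.0000 / (0.061 − 0.023) = €544,736.84

€544736.84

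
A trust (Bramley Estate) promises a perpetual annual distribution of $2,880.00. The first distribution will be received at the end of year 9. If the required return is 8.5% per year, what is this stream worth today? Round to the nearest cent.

$17641.51

Value at end of year 8: C / r = $2,880.00 / 0.085 = $33,882.3529
Discount to today: PV = $33,882.3529 / (1 + 0.085)^8 = $33,882.3529 / 1.920604 = $17,641.51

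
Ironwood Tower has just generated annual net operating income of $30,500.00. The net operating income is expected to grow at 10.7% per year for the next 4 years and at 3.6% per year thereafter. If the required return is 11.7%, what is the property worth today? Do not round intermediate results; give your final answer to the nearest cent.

$495609.53

D_1 = 33763.50000
D_2 = 37376.19450
D_3 = 41375.44731
D_4 = 45802.62017
Terminal value at year 4: TV = D_4×(1+g_2)/(r−g_2) = 47451.51450/0.081 = 585821.16667
P_0 = D_1/(1+r)^1 + D_2/(1+r)^2 + D_3/(1+r)^3 + D_4/(1+r)^4 + TV/(1+r)^4
    = 30226.94718 + 29956.33888 + 29688.15321 + 29422.36849 + 376315.72542 = 495609.53319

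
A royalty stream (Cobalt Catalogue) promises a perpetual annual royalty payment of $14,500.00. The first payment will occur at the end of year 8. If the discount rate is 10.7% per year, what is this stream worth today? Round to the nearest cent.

Value at end of year 7: C / r = $14,500.00 / 0.107 = $135,514.0187
Discount to today: PV = $135,514.0187 / (1 + 0.107)^7 = $135,514.0187 / 2.037198 = $66,519.79

$66519.79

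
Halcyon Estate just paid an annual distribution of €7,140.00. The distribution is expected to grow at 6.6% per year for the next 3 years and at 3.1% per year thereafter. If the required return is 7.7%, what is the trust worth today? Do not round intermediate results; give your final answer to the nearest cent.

€176161.06

D_1 = 7611.24000
D_2 = 8113.58184
D_3 = 8649.07824
Terminal value at year 3: TV = D_3×(1+g_2)/(r−g_2) = 8917.19967/0.046 = 193852.16667
P_0 = D_1/(1+r)^1 + D_2/(1+r)^2 + D_3/(1+r)^3 + TV/(1+r)^3
    = 7067.07521 + 6994.89524 + 6923.45248 + 155175.64154 = 176161.06447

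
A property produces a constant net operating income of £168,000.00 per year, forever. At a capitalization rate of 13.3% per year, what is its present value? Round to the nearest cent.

Level perpetuity: PV = C / r = £168,000.00 / 0.133 = £1,263,157.89

£1263157.89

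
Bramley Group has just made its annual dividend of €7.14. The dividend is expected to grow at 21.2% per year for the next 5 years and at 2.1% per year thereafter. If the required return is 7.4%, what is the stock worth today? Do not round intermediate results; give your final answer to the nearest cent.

€303.79

D_1 = 8.65368
D_2 = 10.48826
D_3 = 12.71177
D_4 = 15.40667
D_5 = 18.67288
Terminal value at year 5: TV = D_5×(1+g_2)/(r−g_2) = 19.06501/0.053 = 359.71718
P_0 = D_1/(1+r)^1 + D_2/(1+r)^2 + D_3/(1+r)^3 + D_4/(1+r)^4 + D_5/(1+r)^5 + TV/(1+r)^5
    = 8.05743 + 9.09274 + 10.26108 + 11.57955 + 13.06742 + 251.73278 = 303.79101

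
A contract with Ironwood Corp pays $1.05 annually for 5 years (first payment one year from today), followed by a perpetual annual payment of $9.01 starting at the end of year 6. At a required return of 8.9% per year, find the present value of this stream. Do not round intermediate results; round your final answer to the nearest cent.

PV of 5-year annuity: $1.05 × [1 − (1+0.089)^−5] / 0.089 = 4.09475
Perpetuity value at year 5: $9.01 / 0.089 = 101.23596
PV of perpetuity: 101.23596 / (1+0.089)^5 = 66.09908
Total PV = 4.09475 + 66.09908 = 70.19383

$70.19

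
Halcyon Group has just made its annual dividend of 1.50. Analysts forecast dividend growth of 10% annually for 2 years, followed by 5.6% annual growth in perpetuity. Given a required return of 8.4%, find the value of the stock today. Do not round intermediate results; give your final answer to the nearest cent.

61.32

D_1 = 1.65000
D_2 = 1.81500
Terminal value at year 2: TV = D_2×(1+g_2)/(r−g_2) = 1.91664/0.028 = 68.45143
P_0 = D_1/(1+r)^1 + D_2/(1+r)^2 + TV/(1+r)^2
    = 1.52214 + 1.54461 + 58.25376 = 61.32051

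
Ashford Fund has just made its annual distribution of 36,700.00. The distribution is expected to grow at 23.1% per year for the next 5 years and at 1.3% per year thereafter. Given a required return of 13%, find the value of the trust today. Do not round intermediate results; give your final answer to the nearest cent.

D_1 = 45177.70000
D_2 = 55613.74870
D_3 = 68460.52465
D_4 = 84274.90584
D_5 = 103742.40909
Terminal value at year 5: TV = D_5×(1+g_2)/(r−g_2) = 105091.06041/0.117 = 898214.19155
P_0 = D_1/(1+r)^1 + D_2/(1+r)^2 + D_3/(1+r)^3 + D_4/(1+r)^4 + D_5/(1+r)^5 + TV/(1+r)^5
    = 39980.26549 + 43553.72284 + 47446.57772 + 51687.37803 + 56307.22332 + 487514.67712 = 726489.84452

726489.84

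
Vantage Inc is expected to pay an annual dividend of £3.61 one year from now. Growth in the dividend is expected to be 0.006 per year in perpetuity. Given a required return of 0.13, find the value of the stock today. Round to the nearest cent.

£29.11

Growing perpetuity: P = D₁ / (r − g) = £3.6100 / (0.13 − 0.006) = £29.11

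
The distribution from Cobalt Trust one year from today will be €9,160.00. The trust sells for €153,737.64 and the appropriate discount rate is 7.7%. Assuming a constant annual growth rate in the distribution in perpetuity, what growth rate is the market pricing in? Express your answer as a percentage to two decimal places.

P = D₁/(r−g) ⇒ g = r − D₁/P = 0.077 − €9,160.00/€153,737.64 = 0.017418

1.74%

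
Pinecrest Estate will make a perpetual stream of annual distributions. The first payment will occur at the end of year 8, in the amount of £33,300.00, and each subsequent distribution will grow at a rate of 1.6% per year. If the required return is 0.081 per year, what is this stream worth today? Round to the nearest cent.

£296996.29

Value at end of year 7: C₁ / (r − g) = £33,300.00 / (0.081 − 0.016) = £512,307.6923
Discount to today: PV = £512,307.6923 / (1 + 0.081)^7 = £512,307.6923 / 1.724963 = £296,996.29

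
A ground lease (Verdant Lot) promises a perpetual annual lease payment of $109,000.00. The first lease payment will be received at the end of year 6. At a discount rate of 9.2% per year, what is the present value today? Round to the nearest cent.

Value at end of year 5: C / r = $109,000.00 / 0.092 = $1,184,782.6087
Discount to today: PV = $1,184,782.6087 / (1 + 0.092)^5 = $1,184,782.6087 / 1.552792 = $763,001.65

$763001.65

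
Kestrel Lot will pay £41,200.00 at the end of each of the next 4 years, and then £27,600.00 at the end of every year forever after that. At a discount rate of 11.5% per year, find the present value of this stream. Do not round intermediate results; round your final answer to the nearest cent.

£281746.75

PV of 4-year annuity: £41,200.00 × [1 − (1+0.115)^−4] / 0.115 = 126468.08853
Perpetuity value at year 4: £27,600.00 / 0.115 = 240000.00000
PV of perpetuity: 240000.00000 / (1+0.115)^4 = 155278.65914
Total PV = 126468.08853 + 155278.65914 = 281746.74767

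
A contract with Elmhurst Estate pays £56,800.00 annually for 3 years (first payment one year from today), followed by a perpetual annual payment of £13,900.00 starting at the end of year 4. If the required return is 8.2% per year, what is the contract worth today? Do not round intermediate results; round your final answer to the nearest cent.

PV of 3-year annuity: £56,800.00 × [1 − (1+0.082)^−3] / 0.082 = 145852.46303
Perpetuity value at year 3: £13,900.00 / 0.082 = 169512.19512
PV of perpetuity: 169512.19512 / (1+0.082)^3 = 133819.42688
Total PV = 145852.46303 + 133819.42688 = 279671.88991

£279671.89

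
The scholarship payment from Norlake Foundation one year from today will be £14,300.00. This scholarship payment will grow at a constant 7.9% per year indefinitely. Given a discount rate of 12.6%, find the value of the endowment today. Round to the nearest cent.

£304255.32

Growing perpetuity: P = D₁ / (r − g) = £14,300.0000 / (0.126 − 0.079) = £304,255.32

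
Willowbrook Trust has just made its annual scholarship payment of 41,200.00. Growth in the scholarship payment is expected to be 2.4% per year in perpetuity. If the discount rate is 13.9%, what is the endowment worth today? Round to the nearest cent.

366859.13

D₁ = D₀ × (1 + g) = 41,200.00 × 1.024 = 42,188.8000
Growing perpetuity: P = D₁ / (r − g) = 42,188.8000 / (0.139 − 0.024) = 366,859.13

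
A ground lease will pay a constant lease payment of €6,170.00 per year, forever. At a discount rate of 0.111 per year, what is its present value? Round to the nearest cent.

Level perpetuity: PV = C / r = €6,170.00 / 0.111 = €55,585.59

€55585.59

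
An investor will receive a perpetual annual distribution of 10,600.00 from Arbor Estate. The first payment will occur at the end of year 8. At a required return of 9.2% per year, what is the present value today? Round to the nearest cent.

62224.24

Value at end of year 7: C / r = 10,600.00 / 0.092 = 115,217.3913
Discount to today: PV = 115,217.3913 / (1 + 0.092)^7 = 115,217.3913 / 1.851648 = 62,224.24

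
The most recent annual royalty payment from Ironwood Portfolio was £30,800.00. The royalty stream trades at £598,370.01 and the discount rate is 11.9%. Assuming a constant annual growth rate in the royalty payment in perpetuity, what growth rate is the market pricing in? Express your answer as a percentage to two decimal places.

P = D₀(1+g)/(r−g) ⇒ P(r−g) = D₀(1+g) ⇒ g(P+D₀) = P·r − D₀
g = (P·r − D₀)/(P + D₀) = (£598,370.01×0.119 − £30,800.00) / (£598,370.01 + £30,800.00) = 0.064221

6.42%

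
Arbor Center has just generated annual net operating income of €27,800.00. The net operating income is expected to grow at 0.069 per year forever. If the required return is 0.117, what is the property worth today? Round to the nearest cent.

D₁ = D₀ × (1 + g) = €27,800.00 × 1.069 = €29,718.2000
Growing perpetuity: P = D₁ / (r − g) = €29,718.2000 / (0.117 − 0.069) = €619,129.17

€619129.17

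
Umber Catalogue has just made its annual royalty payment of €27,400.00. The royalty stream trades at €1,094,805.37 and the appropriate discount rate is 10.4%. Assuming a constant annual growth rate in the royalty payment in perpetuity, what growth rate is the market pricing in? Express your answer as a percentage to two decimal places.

7.70%

P = D₀(1+g)/(r−g) ⇒ P(r−g) = D₀(1+g) ⇒ g(P+D₀) = P·r − D₀
g = (P·r − D₀)/(P + D₀) = (€1,094,805.37×0.104 − €27,400.00) / (€1,094,805.37 + €27,400.00) = 0.077045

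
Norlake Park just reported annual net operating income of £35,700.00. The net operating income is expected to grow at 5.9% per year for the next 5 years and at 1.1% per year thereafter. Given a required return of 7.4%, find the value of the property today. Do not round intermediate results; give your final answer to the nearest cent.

D_1 = 37806.30000
D_2 = 40036.87170
D_3 = 42399.04713
D_4 = 44900.59091
D_5 = 47549.72577
Terminal value at year 5: TV = D_5×(1+g_2)/(r−g_2) = 48072.77276/0.063 = 763059.88505
P_0 = D_1/(1+r)^1 + D_2/(1+r)^2 + D_3/(1+r)^3 + D_4/(1+r)^4 + D_5/(1+r)^5 + TV/(1+r)^5
    = 35201.39665 + 34709.75703 + 34224.98389 + 33746.98132 + 33275.65476 + 533995.03122 = 705153.80486

£705153.80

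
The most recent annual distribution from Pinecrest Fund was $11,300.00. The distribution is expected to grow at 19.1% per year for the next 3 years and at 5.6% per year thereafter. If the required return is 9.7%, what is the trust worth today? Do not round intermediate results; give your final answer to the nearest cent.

D_1 = 13458.30000
D_2 = 16028.83530
D_3 = 19090.34284
Terminal value at year 3: TV = D_3×(1+g_2)/(r−g_2) = 20159.40204/0.041 = 491692.73272
P_0 = D_1/(1+r)^1 + D_2/(1+r)^2 + D_3/(1+r)^3 + TV/(1+r)^3
    = 12268.27712 + 13319.52420 + 14460.85080 + 372455.08394 = 412503.73606

$412503.74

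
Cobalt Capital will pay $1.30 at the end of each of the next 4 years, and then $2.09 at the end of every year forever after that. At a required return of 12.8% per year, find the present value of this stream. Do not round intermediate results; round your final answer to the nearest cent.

$13.97

PV of 4-year annuity: $1.30 × [1 − (1+0.128)^−4] / 0.128 = 3.88294
Perpetuity value at year 4: $2.09 / 0.128 = 16.32812
PV of perpetuity: 16.32812 / (1+0.128)^4 = 10.08556
Total PV = 3.88294 + 10.08556 = 13.96849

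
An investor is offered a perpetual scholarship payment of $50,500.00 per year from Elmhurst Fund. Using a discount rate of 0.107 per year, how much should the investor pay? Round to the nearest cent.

$471962.62

Level perpetuity: PV = C / r = $50,500.00 / 0.107 = $471,962.62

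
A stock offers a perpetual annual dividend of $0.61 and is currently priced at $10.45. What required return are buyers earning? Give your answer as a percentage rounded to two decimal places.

P = C/r ⇒ r = C/P = $0.61/$10.45 = 0.058373

5.84%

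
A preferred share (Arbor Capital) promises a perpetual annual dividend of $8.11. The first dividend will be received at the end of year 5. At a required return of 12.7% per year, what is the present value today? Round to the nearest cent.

$39.58

Value at end of year 4: C / r = $8.11 / 0.127 = $63.8583
Discount to today: PV = $63.8583 / (1 + 0.127)^4 = $63.8583 / 1.613228 = $39.58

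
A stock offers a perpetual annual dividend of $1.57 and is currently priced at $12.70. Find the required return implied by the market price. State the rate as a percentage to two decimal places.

12.36%

P = C/r ⇒ r = C/P = $1.57/$12.70 = 0.123622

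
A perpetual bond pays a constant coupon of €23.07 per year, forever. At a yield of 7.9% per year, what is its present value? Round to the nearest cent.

€292.03

Level perpetuity: PV = C / r = €23.07 / 0.079 = €292.03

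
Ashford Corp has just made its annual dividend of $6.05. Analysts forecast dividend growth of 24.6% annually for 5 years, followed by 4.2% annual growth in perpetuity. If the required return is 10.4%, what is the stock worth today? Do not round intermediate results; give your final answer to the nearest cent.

D_1 = 7.53830
D_2 = 9.39272
D_3 = 11.70333
D_4 = 14.58235
D_5 = 18.16961
Terminal value at year 5: TV = D_5×(1+g_2)/(r−g_2) = 18.93273/0.062 = 305.36666
P_0 = D_1/(1+r)^1 + D_2/(1+r)^2 + D_3/(1+r)^3 + D_4/(1+r)^4 + D_5/(1+r)^5 + TV/(1+r)^5
    = 6.82817 + 7.70643 + 8.69766 + 9.81638 + 11.07899 + 186.19853 = 230.32616

$230.33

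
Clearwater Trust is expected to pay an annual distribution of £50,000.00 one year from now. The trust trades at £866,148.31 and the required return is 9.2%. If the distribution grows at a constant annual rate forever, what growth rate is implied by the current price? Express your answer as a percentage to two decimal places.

3.43%

P = D₁/(r−g) ⇒ g = r − D₁/P = 0.092 − £50,000.00/£866,148.31 = 0.034273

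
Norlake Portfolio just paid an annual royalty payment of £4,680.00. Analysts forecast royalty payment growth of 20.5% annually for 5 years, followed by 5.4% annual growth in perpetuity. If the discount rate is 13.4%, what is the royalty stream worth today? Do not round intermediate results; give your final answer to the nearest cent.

D_1 = 5639.40000
D_2 = 6795.47700
D_3 = 8188.54979
D_4 = 9867.20249
D_5 = 11889.97900
Terminal value at year 5: TV = D_5×(1+g_2)/(r−g_2) = 12532.03787/0.08 = 156650.47335
P_0 = D_1/(1+r)^1 + D_2/(1+r)^2 + D_3/(1+r)^3 + D_4/(1+r)^4 + D_5/(1+r)^5 + TV/(1+r)^5
    = 4973.01587 + 5284.37754 + 5615.23363 + 5966.80469 + 6340.38770 + 83534.60796 = 111714.42739

£111714.43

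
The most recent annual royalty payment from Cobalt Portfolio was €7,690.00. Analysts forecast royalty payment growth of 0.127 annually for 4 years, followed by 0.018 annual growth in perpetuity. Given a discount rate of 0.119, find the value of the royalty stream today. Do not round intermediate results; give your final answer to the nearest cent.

€111063.24

D_1 = 8666.63000
D_2 = 9767.29201
D_3 = 11007.73810
D_4 = 12405.72083
Terminal value at year 4: TV = D_4×(1+g_2)/(r−g_2) = 12629.02381/0.101 = 125039.83969
P_0 = D_1/(1+r)^1 + D_2/(1+r)^2 + D_3/(1+r)^3 + D_4/(1+r)^4 + TV/(1+r)^4
    = 7744.97766 + 7800.34837 + 7856.11493 + 7912.28019 + 79749.51712 = 111063.23826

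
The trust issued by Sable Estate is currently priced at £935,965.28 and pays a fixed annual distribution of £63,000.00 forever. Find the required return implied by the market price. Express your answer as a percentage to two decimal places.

P = C/r ⇒ r = C/P = £63,000.00/£935,965.28 = 0.067310

6.73%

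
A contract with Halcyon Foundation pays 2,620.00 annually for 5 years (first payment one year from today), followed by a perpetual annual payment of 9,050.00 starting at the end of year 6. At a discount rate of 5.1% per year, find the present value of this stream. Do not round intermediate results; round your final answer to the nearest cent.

149689.23

PV of 5-year annuity: 2,620.00 × [1 − (1+0.051)^−5] / 0.051 = 11311.94113
Perpetuity value at year 5: 9,050.00 / 0.051 = 177450.98039
PV of perpetuity: 177450.98039 / (1+0.051)^5 = 138377.29060
Total PV = 11311.94113 + 138377.29060 = 149689.23174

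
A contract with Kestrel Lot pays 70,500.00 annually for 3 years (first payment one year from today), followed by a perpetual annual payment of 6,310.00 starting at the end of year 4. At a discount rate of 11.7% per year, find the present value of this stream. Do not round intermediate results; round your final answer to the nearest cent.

PV of 3-year annuity: 70,500.00 × [1 − (1+0.117)^−3] / 0.117 = 170205.86694
Perpetuity value at year 3: 6,310.00 / 0.117 = 53931.62393
PV of perpetuity: 53931.62393 / (1+0.117)^3 = 38697.59527
Total PV = 170205.86694 + 38697.59527 = 208903.46221

208903.46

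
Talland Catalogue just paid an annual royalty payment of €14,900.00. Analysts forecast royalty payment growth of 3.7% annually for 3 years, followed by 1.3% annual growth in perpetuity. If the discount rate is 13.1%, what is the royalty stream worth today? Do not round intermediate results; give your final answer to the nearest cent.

D_1 = 15451.30000
D_2 = 16022.99810
D_3 = 16615.84903
Terminal value at year 3: TV = D_3×(1+g_2)/(r−g_2) = 16831.85507/0.118 = 142642.83955
P_0 = D_1/(1+r)^1 + D_2/(1+r)^2 + D_3/(1+r)^3 + TV/(1+r)^3
    = 13661.62688 + 12526.17778 + 11485.09846 + 98596.65037 = 136269.55349

€136269.55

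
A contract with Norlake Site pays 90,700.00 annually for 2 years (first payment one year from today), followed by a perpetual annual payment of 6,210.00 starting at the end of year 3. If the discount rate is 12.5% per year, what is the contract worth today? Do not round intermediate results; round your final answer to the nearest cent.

PV of 2-year annuity: 90,700.00 × [1 − (1+0.125)^−2] / 0.125 = 152286.41975
Perpetuity value at year 2: 6,210.00 / 0.125 = 49680.00000
PV of perpetuity: 49680.00000 / (1+0.125)^2 = 39253.33333
Total PV = 152286.41975 + 39253.33333 = 191539.75309

191539.75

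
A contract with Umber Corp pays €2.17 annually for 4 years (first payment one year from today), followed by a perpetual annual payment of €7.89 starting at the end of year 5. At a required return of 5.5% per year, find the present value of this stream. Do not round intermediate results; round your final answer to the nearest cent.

PV of 4-year annuity: €2.17 × [1 − (1+0.055)^−4] / 0.055 = 7.60618
Perpetuity value at year 4: €7.89 / 0.055 = 143.45455
PV of perpetuity: 143.45455 / (1+0.055)^4 = 115.79891
Total PV = 7.60618 + 115.79891 = 123.40509

€123.41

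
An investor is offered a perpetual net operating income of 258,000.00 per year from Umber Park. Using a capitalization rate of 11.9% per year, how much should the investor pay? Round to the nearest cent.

Level perpetuity: PV = C / r = 258,000.00 / 0.119 = 2,168,067.23

2168067.23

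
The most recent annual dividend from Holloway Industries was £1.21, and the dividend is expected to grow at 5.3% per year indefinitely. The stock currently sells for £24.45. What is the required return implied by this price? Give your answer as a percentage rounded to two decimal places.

D₁ = £1.21 × 1.053 = £1.2741
P = D₁/(r − g) ⇒ r = D₁/P + g = £1.2741/£24.45 + 0.053 = 0.052112 + 0.053 = 0.105112

10.51%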